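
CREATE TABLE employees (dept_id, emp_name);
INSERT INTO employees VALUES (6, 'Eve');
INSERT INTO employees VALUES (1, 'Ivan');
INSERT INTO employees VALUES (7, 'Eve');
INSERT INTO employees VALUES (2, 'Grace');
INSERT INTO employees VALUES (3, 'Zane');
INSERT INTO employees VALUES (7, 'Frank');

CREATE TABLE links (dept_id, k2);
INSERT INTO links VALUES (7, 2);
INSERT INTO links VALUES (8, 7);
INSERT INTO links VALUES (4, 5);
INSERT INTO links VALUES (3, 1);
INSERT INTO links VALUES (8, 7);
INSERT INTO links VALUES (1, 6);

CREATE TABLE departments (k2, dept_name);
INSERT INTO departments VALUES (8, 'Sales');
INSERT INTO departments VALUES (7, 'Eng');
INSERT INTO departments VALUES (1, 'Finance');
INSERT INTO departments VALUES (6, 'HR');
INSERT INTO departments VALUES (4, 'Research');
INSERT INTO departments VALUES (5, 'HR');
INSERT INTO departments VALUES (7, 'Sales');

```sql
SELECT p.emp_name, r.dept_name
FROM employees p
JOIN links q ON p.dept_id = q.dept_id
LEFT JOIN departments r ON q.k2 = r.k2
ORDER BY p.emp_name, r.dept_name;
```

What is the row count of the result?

Joins associate left-to-right: employees INNER JOIN links on dept_id gives 4 intermediate row(s).
Then LEFT JOIN `departments r` on k2: each of those 4 rows is kept; rows whose q.k2 has no match in r get NULL for r's columns.
Result: 4 row(s).

4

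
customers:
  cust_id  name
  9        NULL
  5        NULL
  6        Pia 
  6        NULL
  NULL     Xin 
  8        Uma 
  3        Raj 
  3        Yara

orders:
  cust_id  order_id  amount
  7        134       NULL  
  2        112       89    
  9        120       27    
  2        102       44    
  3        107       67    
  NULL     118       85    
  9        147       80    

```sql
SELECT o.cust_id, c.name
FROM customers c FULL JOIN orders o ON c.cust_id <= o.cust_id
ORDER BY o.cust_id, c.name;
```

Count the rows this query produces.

25

FULL OUTER JOIN keeps every row from both sides; unmatched rows get NULL for the other side's columns.
Matching on c.cust_id <= o.cust_id. A NULL in a compared column never satisfies the condition.
- c (cust_id=9) pairs with 2 row(s) of o.
- c (cust_id=5) pairs with 3 row(s) of o.
- c (cust_id=6) pairs with 3 row(s) of o.
- c (cust_id=6) pairs with 3 row(s) of o.
- c (cust_id=NULL) has no partner → padded with NULL.
- c (cust_id=8) pairs with 2 row(s) of o.
- c (cust_id=3) pairs with 4 row(s) of o.
- c (cust_id=3) pairs with 4 row(s) of o.
- 3 o row(s) had no c match → kept, c columns NULL.
Total: 21 matched + 4 padded = 25 rows.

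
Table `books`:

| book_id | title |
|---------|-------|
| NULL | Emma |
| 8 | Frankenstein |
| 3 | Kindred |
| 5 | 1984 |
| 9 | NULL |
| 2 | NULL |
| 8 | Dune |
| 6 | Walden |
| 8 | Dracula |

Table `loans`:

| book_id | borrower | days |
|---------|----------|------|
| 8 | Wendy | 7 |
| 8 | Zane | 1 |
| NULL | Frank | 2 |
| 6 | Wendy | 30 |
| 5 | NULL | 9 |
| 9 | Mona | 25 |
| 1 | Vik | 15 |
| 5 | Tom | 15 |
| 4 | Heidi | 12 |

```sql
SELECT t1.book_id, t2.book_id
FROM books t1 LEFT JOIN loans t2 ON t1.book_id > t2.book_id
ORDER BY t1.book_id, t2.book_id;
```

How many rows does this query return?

31

LEFT JOIN keeps every row from `books`; unmatched rows get NULL for `loans`'s columns.
Matching on t1.book_id > t2.book_id. A NULL in a compared column never satisfies the condition.
- t1 (book_id=NULL) has no partner → padded with NULL.
- t1 (book_id=8) pairs with 5 row(s) of t2.
- t1 (book_id=3) pairs with 1 row(s) of t2.
- t1 (book_id=5) pairs with 2 row(s) of t2.
- t1 (book_id=9) pairs with 7 row(s) of t2.
- t1 (book_id=2) pairs with 1 row(s) of t2.
- t1 (book_id=8) pairs with 5 row(s) of t2.
- t1 (book_id=6) pairs with 4 row(s) of t2.
- t1 (book_id=8) pairs with 5 row(s) of t2.
Total: 30 matched + 1 padded = 31 rows.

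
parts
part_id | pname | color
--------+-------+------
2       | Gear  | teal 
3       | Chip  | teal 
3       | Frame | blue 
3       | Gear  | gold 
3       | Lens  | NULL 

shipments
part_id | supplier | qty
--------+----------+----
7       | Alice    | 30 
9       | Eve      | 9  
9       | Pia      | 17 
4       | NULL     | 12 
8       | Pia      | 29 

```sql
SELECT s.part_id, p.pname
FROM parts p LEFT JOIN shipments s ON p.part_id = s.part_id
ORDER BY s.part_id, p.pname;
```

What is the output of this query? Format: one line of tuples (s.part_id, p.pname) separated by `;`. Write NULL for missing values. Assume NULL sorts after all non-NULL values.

(NULL, Chip); (NULL, Frame); (NULL, Gear); (NULL, Gear); (NULL, Lens)

LEFT JOIN keeps every row from `parts`; unmatched rows get NULL for `shipments`'s columns.
Matching on p.part_id = s.part_id.
Matched pairs: 0; unmatched p rows kept: 5.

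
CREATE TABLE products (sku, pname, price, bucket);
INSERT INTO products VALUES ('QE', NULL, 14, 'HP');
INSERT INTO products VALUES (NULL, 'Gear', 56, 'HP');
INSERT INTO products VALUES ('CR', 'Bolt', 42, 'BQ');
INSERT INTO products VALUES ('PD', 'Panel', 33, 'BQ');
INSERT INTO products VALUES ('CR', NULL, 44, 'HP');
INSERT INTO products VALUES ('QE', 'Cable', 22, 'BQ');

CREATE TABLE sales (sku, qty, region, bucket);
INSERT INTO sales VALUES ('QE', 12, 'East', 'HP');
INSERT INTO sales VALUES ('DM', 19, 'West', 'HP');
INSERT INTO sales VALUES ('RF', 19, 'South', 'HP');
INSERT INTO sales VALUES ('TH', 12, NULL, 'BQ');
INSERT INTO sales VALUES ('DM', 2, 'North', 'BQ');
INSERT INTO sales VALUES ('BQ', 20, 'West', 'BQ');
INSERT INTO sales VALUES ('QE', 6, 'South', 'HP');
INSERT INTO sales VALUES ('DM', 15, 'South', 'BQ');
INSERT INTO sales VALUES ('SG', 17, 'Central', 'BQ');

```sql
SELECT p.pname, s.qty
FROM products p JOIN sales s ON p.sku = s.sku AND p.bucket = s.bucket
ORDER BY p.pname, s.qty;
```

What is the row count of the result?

2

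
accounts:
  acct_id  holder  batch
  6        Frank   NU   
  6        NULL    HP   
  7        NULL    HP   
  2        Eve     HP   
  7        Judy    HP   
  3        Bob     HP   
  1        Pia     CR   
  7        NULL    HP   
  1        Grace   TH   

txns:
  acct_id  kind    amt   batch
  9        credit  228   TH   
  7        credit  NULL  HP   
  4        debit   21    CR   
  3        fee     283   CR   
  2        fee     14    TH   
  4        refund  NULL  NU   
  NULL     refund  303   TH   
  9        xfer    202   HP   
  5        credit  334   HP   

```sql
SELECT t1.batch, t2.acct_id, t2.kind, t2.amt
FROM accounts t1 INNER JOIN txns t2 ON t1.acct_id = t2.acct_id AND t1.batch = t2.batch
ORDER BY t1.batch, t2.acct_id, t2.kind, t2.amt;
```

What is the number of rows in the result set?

INNER JOIN keeps only pairs where the ON condition holds.
Matching on t1.acct_id = t2.acct_id AND t1.batch = t2.batch. A NULL in a compared column never satisfies the condition.
Matched pairs: 3.
Total: 3 rows.

3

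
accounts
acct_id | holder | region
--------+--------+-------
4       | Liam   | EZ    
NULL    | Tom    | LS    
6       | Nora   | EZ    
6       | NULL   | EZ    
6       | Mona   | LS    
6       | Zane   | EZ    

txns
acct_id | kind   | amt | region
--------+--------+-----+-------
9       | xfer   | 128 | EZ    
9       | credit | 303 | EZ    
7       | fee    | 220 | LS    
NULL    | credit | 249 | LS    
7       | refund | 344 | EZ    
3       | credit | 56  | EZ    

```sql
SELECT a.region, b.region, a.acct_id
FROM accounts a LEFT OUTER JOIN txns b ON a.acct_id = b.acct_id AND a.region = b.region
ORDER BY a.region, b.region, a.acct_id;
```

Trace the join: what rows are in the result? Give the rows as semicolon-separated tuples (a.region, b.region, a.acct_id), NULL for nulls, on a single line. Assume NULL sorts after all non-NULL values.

LEFT JOIN keeps every row from `accounts`; unmatched rows get NULL for `txns`'s columns.
Matching on a.acct_id = b.acct_id AND a.region = b.region. A NULL in a compared column never satisfies the condition.
- a row (acct_id=4, region=EZ): no match → kept, b columns NULL.
- a row (acct_id=NULL, region=LS): no match → kept, b columns NULL.
- a row (acct_id=6, region=EZ): no match → kept, b columns NULL.
- a row (acct_id=6, region=EZ): no match → kept, b columns NULL.
- a row (acct_id=6, region=LS): no match → kept, b columns NULL.
- a row (acct_id=6, region=EZ): no match → kept, b columns NULL.
After projecting and ordering:
a.region | b.region | a.acct_id
EZ | NULL | 4
EZ | NULL | 6
EZ | NULL | 6
EZ | NULL | 6
LS | NULL | 6
LS | NULL | NULL

(EZ, NULL, 4); (EZ, NULL, 6); (EZ, NULL, 6); (EZ, NULL, 6); (LS, NULL, 6); (LS, NULL, NULL)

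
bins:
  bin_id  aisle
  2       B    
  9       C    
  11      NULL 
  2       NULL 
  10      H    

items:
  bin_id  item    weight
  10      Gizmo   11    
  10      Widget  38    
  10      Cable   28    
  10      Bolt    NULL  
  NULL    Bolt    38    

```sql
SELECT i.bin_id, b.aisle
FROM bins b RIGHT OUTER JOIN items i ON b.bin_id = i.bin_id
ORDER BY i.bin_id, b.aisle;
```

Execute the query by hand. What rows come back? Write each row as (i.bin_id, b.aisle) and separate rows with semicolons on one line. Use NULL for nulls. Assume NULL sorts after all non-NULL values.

RIGHT JOIN keeps every row from `items`; unmatched rows get NULL for `bins`'s columns.
Matching on b.bin_id = i.bin_id. A NULL in a compared column never satisfies the condition.
Matched pairs: 4; unmatched i rows kept: 1.

(10, H); (10, H); (10, H); (10, H); (NULL, NULL)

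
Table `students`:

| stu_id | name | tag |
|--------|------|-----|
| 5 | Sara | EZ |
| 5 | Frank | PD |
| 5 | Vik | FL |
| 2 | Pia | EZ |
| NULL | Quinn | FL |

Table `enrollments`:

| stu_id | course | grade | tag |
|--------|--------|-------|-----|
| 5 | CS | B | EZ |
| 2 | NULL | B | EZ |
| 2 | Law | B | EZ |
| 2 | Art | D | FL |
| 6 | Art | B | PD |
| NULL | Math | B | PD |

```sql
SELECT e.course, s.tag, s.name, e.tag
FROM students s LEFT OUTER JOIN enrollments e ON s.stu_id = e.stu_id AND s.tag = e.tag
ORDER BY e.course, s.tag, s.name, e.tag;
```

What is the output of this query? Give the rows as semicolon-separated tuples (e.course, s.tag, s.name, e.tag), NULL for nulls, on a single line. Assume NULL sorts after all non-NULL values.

(CS, EZ, Sara, EZ); (Law, EZ, Pia, EZ); (NULL, EZ, Pia, EZ); (NULL, FL, Quinn, NULL); (NULL, FL, Vik, NULL); (NULL, PD, Frank, NULL)

LEFT JOIN keeps every row from `students`; unmatched rows get NULL for `enrollments`'s columns.
Matching on s.stu_id = e.stu_id AND s.tag = e.tag. A NULL in a compared column never satisfies the condition.
- s (stu_id=5, tag=EZ) pairs with 1 row(s) of e.
- s (stu_id=5, tag=PD) has no partner → padded with NULL.
- s (stu_id=5, tag=FL) has no partner → padded with NULL.
- s (stu_id=2, tag=EZ) pairs with 2 row(s) of e.
- s (stu_id=NULL, tag=FL) has no partner → padded with NULL.
After projecting and ordering:
e.course | s.tag | s.name | e.tag
CS | EZ | Sara | EZ
Law | EZ | Pia | EZ
NULL | EZ | Pia | EZ
NULL | FL | Quinn | NULL
NULL | FL | Vik | NULL
NULL | PD | Frank | NULL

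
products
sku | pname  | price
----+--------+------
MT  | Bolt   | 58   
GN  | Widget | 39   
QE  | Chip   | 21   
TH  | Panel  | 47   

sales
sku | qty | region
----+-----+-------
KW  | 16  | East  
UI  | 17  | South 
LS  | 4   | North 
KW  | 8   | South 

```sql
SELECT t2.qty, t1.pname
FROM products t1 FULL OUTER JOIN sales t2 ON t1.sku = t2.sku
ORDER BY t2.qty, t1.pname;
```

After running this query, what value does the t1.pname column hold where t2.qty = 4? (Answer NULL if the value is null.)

FULL OUTER JOIN keeps every row from both sides; unmatched rows get NULL for the other side's columns.
Matching on t1.sku = t2.sku.
- t1 row (sku=MT): no match → kept, t2 columns NULL.
- t1 row (sku=GN): no match → kept, t2 columns NULL.
- t1 row (sku=QE): no match → kept, t2 columns NULL.
- t1 row (sku=TH): no match → kept, t2 columns NULL.
- 4 t2 row(s) had no t1 match → kept, t1 columns NULL.

NULL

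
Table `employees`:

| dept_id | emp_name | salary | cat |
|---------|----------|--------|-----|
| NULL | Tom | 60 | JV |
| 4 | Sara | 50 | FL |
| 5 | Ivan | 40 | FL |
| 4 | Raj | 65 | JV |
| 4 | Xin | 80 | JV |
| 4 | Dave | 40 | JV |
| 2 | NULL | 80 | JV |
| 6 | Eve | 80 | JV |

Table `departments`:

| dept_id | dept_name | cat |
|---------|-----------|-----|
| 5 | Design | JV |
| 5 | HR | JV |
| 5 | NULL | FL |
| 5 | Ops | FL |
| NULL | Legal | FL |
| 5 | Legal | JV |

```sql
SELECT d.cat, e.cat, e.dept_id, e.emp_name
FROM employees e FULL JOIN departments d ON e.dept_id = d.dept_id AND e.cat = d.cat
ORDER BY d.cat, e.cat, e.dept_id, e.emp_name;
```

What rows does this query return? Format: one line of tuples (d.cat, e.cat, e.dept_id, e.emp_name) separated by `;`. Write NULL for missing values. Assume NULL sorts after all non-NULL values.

FULL OUTER JOIN keeps every row from both sides; unmatched rows get NULL for the other side's columns.
Matching on e.dept_id = d.dept_id AND e.cat = d.cat. A NULL in a compared column never satisfies the condition.
- e row (dept_id=NULL, cat=JV): no match → kept, d columns NULL.
- e row (dept_id=4, cat=FL): no match → kept, d columns NULL.
- e row (dept_id=5, cat=FL): matches 2 d row(s) → 2 output row(s).
- e row (dept_id=4, cat=JV): no match → kept, d columns NULL.
- e row (dept_id=4, cat=JV): no match → kept, d columns NULL.
- e row (dept_id=4, cat=JV): no match → kept, d columns NULL.
- e row (dept_id=2, cat=JV): no match → kept, d columns NULL.
- e row (dept_id=6, cat=JV): no match → kept, d columns NULL.
- 4 row(s) from d found no e partner → padded with NULL.

(FL, FL, 5, Ivan); (FL, FL, 5, Ivan); (FL, NULL, NULL, NULL); (JV, NULL, NULL, NULL); (JV, NULL, NULL, NULL); (JV, NULL, NULL, NULL); (NULL, FL, 4, Sara); (NULL, JV, 2, NULL); (NULL, JV, 4, Dave); (NULL, JV, 4, Raj); (NULL, JV, 4, Xin); (NULL, JV, 6, Eve); (NULL, JV, NULL, Tom)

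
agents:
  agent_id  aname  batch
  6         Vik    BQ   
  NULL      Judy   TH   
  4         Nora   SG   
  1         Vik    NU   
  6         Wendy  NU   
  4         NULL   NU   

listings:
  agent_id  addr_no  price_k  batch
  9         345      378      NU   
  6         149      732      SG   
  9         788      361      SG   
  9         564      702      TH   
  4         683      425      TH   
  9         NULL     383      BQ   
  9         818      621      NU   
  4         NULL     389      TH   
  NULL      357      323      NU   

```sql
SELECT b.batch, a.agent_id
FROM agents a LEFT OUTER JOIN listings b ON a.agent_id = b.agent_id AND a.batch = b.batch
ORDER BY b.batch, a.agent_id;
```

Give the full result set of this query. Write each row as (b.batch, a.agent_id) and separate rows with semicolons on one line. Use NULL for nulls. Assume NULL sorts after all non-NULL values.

LEFT JOIN keeps every row from `agents`; unmatched rows get NULL for `listings`'s columns.
Matching on a.agent_id = b.agent_id AND a.batch = b.batch. A NULL in a compared column never satisfies the condition.
Matched pairs: 0; unmatched a rows kept: 6.

(NULL, 1); (NULL, 4); (NULL, 4); (NULL, 6); (NULL, 6); (NULL, NULL)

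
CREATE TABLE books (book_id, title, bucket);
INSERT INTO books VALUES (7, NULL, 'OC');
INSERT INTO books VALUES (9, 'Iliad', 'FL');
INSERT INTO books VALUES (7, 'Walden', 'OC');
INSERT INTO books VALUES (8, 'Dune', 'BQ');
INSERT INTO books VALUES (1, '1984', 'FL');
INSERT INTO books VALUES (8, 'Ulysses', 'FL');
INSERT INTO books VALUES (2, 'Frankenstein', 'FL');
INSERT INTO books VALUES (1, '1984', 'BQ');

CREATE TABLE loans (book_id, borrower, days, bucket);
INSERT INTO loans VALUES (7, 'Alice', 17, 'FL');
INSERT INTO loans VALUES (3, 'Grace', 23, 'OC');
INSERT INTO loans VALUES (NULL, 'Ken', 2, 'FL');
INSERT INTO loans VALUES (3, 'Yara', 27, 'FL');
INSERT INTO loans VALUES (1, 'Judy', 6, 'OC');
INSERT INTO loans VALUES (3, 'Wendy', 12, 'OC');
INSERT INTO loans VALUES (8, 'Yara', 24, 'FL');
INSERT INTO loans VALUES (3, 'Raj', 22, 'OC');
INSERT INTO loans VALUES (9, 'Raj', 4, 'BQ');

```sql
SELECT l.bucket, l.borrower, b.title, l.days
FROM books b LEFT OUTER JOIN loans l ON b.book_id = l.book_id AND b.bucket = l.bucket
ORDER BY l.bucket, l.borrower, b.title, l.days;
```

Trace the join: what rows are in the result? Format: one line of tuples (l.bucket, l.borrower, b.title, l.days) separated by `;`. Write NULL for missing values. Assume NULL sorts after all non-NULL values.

LEFT JOIN keeps every row from `books`; unmatched rows get NULL for `loans`'s columns.
Matching on b.book_id = l.book_id AND b.bucket = l.bucket. A NULL in a compared column never satisfies the condition.
- b (book_id=7, bucket=OC) has no partner → padded with NULL.
- b (book_id=9, bucket=FL) has no partner → padded with NULL.
- b (book_id=7, bucket=OC) has no partner → padded with NULL.
- b (book_id=8, bucket=BQ) has no partner → padded with NULL.
- b (book_id=1, bucket=FL) has no partner → padded with NULL.
- b (book_id=8, bucket=FL) pairs with 1 row(s) of l.
- b (book_id=2, bucket=FL) has no partner → padded with NULL.
- b (book_id=1, bucket=BQ) has no partner → padded with NULL.
After projecting and ordering:
l.bucket | l.borrower | b.title | l.days
FL | Yara | Ulysses | 24
NULL | NULL | 1984 | NULL
NULL | NULL | 1984 | NULL
NULL | NULL | Dune | NULL
NULL | NULL | Frankenstein | NULL
NULL | NULL | Iliad | NULL
NULL | NULL | Walden | NULL
NULL | NULL | NULL | NULL

(FL, Yara, Ulysses, 24); (NULL, NULL, 1984, NULL); (NULL, NULL, 1984, NULL); (NULL, NULL, Dune, NULL); (NULL, NULL, Frankenstein, NULL); (NULL, NULL, Iliad, NULL); (NULL, NULL, Walden, NULL); (NULL, NULL, NULL, NULL)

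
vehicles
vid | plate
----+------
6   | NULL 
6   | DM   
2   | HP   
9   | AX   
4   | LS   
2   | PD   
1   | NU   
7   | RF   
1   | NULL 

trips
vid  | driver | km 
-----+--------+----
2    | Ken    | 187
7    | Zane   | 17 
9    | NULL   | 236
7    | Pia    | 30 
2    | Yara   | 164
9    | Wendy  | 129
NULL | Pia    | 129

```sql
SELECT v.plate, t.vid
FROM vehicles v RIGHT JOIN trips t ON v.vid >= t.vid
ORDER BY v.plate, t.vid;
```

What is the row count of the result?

21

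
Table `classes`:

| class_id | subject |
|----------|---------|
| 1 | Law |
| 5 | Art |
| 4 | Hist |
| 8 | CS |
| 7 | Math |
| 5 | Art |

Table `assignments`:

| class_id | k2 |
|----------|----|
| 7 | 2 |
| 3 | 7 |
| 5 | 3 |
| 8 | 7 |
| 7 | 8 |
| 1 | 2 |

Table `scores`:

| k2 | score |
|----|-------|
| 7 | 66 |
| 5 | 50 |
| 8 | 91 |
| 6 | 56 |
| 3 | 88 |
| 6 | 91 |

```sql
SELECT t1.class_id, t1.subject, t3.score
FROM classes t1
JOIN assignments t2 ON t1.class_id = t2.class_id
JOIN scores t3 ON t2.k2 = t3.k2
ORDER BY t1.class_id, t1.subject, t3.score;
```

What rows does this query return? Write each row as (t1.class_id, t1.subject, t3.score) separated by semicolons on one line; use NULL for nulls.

(5, Art, 88); (5, Art, 88); (7, Math, 91); (8, CS, 66)

Joins associate left-to-right: classes INNER JOIN assignments on class_id gives 6 intermediate row(s).
Then INNER JOIN `scores t3` on k2: keep only rows whose t2.k2 appears in t3.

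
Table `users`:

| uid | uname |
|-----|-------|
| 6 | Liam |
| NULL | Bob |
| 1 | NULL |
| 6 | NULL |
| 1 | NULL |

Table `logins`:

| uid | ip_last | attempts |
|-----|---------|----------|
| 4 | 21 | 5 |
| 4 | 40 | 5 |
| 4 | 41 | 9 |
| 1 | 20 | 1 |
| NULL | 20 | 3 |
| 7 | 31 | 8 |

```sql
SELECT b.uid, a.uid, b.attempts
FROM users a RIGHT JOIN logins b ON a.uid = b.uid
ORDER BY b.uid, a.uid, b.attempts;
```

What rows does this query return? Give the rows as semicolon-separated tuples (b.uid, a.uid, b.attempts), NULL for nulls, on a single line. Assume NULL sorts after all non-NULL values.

RIGHT JOIN keeps every row from `logins`; unmatched rows get NULL for `users`'s columns.
Matching on a.uid = b.uid. A NULL in a compared column never satisfies the condition.
- a (uid=6) has no partner in b.
- a (uid=NULL) has no partner in b.
- a (uid=1) pairs with 1 row(s) of b.
- a (uid=6) has no partner in b.
- a (uid=1) pairs with 1 row(s) of b.
- 5 row(s) from b found no a partner → padded with NULL.
After projecting and ordering:
b.uid | a.uid | b.attempts
1 | 1 | 1
1 | 1 | 1
4 | NULL | 5
4 | NULL | 5
4 | NULL | 9
7 | NULL | 8
NULL | NULL | 3

(1, 1, 1); (1, 1, 1); (4, NULL, 5); (4, NULL, 5); (4, NULL, 9); (7, NULL, 8); (NULL, NULL, 3)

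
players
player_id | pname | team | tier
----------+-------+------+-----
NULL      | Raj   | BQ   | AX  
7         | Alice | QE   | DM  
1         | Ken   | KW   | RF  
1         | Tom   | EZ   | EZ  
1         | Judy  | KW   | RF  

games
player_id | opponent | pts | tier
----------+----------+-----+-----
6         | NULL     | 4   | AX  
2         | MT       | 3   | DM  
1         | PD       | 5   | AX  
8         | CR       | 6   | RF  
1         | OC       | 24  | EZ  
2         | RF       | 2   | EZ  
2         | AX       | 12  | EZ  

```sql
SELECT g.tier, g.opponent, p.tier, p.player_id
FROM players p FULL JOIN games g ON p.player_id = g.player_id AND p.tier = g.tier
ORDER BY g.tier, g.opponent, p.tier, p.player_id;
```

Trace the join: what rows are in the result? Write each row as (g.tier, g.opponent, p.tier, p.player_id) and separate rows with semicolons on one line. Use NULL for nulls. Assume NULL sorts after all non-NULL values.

FULL OUTER JOIN keeps every row from both sides; unmatched rows get NULL for the other side's columns.
Matching on p.player_id = g.player_id AND p.tier = g.tier. A NULL in a compared column never satisfies the condition.
- p[0] player_id=NULL, tier=AX → no match; kept with NULLs on the g side.
- p[1] player_id=7, tier=DM → no match; kept with NULLs on the g side.
- p[2] player_id=1, tier=RF → no match; kept with NULLs on the g side.
- p[3] player_id=1, tier=EZ → 1 match(es) in g → 1 row(s).
- p[4] player_id=1, tier=RF → no match; kept with NULLs on the g side.
- 6 row(s) from g found no p partner → padded with NULL.

(AX, PD, NULL, NULL); (AX, NULL, NULL, NULL); (DM, MT, NULL, NULL); (EZ, AX, NULL, NULL); (EZ, OC, EZ, 1); (EZ, RF, NULL, NULL); (RF, CR, NULL, NULL); (NULL, NULL, AX, NULL); (NULL, NULL, DM, 7); (NULL, NULL, RF, 1); (NULL, NULL, RF, 1)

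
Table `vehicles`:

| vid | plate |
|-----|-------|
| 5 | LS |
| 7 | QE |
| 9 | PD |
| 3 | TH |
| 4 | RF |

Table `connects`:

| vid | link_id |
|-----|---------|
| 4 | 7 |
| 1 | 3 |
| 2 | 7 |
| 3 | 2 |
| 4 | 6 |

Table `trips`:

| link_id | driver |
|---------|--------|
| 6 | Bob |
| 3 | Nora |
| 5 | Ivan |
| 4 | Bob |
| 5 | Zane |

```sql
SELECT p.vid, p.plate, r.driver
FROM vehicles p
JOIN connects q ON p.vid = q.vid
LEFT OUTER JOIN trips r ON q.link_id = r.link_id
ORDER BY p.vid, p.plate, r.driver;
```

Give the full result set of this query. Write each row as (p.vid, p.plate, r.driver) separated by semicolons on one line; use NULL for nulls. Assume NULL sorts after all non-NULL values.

Step 1 — p INNER JOIN q on vid → 3 row(s).
Then LEFT JOIN `trips r` on link_id: each of those 3 rows is kept; rows whose q.link_id has no match in r get NULL for r's columns.

(3, TH, NULL); (4, RF, Bob); (4, RF, NULL)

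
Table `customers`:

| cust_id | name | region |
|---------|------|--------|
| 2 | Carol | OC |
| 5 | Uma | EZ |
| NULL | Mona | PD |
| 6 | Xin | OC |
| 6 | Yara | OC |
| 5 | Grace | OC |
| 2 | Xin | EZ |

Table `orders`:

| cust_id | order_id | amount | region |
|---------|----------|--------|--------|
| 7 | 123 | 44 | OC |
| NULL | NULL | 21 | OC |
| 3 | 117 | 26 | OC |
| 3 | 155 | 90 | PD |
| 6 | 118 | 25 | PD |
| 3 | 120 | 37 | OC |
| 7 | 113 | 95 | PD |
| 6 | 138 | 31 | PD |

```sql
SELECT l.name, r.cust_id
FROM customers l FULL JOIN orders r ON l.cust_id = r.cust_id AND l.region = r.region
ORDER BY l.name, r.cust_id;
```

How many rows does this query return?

15

FULL OUTER JOIN keeps every row from both sides; unmatched rows get NULL for the other side's columns.
Matching on l.cust_id = r.cust_id AND l.region = r.region. A NULL in a compared column never satisfies the condition.
- cust_id=2, region=OC: no r row matches, row kept with r columns NULL.
- cust_id=5, region=EZ: no r row matches, row kept with r columns NULL.
- cust_id=NULL, region=PD: no r row matches, row kept with r columns NULL.
- cust_id=6, region=OC: no r row matches, row kept with r columns NULL.
- cust_id=6, region=OC: no r row matches, row kept with r columns NULL.
- cust_id=5, region=OC: no r row matches, row kept with r columns NULL.
- cust_id=2, region=EZ: no r row matches, row kept with r columns NULL.
- 8 row(s) from r found no l partner → padded with NULL.
Total: 0 matched + 15 padded = 15 rows.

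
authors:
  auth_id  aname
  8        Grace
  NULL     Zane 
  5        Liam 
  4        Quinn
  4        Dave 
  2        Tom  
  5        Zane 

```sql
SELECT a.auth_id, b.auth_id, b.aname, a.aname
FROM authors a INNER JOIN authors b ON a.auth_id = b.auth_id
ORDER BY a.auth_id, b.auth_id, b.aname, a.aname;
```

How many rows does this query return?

10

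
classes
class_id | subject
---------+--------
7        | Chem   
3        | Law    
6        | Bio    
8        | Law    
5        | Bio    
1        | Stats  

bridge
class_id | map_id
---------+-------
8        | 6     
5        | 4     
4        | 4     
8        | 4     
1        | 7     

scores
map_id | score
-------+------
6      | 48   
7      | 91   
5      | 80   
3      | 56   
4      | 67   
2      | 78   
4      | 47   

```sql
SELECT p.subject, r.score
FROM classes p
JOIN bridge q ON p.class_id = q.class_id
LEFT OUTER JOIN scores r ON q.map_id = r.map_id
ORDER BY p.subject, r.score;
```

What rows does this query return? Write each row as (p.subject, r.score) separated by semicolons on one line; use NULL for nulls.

Joins associate left-to-right: classes INNER JOIN bridge on class_id gives 4 intermediate row(s).
Then LEFT JOIN `scores r` on map_id: each of those 4 rows is kept; rows whose q.map_id has no match in r get NULL for r's columns.

(Bio, 47); (Bio, 67); (Law, 47); (Law, 48); (Law, 67); (Stats, 91)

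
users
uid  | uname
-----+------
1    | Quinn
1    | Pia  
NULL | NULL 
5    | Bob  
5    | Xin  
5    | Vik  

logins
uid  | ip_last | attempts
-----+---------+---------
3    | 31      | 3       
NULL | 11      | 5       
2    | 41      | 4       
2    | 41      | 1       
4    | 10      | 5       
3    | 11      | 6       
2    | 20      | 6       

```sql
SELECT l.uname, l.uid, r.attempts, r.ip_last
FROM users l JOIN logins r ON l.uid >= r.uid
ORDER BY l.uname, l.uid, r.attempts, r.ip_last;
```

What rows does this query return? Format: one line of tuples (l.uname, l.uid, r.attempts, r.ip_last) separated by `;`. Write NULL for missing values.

(Bob, 5, 1, 41); (Bob, 5, 3, 31); (Bob, 5, 4, 41); (Bob, 5, 5, 10); (Bob, 5, 6, 11); (Bob, 5, 6, 20); (Vik, 5, 1, 41); (Vik, 5, 3, 31); (Vik, 5, 4, 41); (Vik, 5, 5, 10); (Vik, 5, 6, 11); (Vik, 5, 6, 20); (Xin, 5, 1, 41); (Xin, 5, 3, 31); (Xin, 5, 4, 41); (Xin, 5, 5, 10); (Xin, 5, 6, 11); (Xin, 5, 6, 20)

INNER JOIN keeps only pairs where the ON condition holds.
Matching on l.uid >= r.uid. A NULL in a compared column never satisfies the condition.
Matched pairs: 18.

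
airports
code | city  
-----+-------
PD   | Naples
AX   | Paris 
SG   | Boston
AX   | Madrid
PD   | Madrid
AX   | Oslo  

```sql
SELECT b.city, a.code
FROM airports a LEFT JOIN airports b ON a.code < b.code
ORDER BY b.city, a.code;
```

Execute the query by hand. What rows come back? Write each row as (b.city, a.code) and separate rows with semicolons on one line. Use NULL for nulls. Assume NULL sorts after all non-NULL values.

(Boston, AX); (Boston, AX); (Boston, AX); (Boston, PD); (Boston, PD); (Madrid, AX); (Madrid, AX); (Madrid, AX); (Naples, AX); (Naples, AX); (Naples, AX); (NULL, SG)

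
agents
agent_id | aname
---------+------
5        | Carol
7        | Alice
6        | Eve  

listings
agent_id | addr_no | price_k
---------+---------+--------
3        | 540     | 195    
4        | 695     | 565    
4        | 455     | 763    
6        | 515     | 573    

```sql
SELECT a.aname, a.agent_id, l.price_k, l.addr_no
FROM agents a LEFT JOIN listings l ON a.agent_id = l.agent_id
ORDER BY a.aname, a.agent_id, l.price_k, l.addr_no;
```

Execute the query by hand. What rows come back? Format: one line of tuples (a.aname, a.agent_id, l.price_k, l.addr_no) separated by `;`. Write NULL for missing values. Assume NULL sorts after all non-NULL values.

LEFT JOIN keeps every row from `agents`; unmatched rows get NULL for `listings`'s columns.
Matching on a.agent_id = l.agent_id.
- a[0] agent_id=5 → no match; kept with NULLs on the l side.
- a[1] agent_id=7 → no match; kept with NULLs on the l side.
- a[2] agent_id=6 → 1 match(es) in l → 1 row(s).
After projecting and ordering:
a.aname | a.agent_id | l.price_k | l.addr_no
Alice | 7 | NULL | NULL
Carol | 5 | NULL | NULL
Eve | 6 | 573 | 515

(Alice, 7, NULL, NULL); (Carol, 5, NULL, NULL); (Eve, 6, 573, 515)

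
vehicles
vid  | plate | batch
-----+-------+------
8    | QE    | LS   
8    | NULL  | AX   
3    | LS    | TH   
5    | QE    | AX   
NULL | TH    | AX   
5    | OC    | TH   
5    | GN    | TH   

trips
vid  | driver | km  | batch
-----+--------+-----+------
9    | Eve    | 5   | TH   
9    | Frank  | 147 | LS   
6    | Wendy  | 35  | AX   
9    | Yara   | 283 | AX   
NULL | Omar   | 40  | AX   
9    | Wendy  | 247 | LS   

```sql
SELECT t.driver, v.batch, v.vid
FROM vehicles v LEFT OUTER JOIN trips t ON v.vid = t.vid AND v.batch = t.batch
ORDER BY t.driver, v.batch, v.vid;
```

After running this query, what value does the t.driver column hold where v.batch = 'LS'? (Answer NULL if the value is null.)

LEFT JOIN keeps every row from `vehicles`; unmatched rows get NULL for `trips`'s columns.
Matching on v.vid = t.vid AND v.batch = t.batch. A NULL in a compared column never satisfies the condition.
Matched pairs: 0; unmatched v rows kept: 7.

NULL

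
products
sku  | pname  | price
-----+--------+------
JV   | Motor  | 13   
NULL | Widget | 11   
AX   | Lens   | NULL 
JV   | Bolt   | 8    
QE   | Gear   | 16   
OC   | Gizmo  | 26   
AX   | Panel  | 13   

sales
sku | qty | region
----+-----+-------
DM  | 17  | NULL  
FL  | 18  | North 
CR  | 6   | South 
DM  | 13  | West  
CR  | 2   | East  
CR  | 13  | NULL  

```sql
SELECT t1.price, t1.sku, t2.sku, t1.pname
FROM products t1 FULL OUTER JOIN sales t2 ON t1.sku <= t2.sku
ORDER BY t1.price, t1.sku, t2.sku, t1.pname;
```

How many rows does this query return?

FULL OUTER JOIN keeps every row from both sides; unmatched rows get NULL for the other side's columns.
Matching on t1.sku <= t2.sku. A NULL in a compared column never satisfies the condition.
- t1[0] sku=JV → no match; kept with NULLs on the t2 side.
- t1[1] sku=NULL → no match; kept with NULLs on the t2 side.
- t1[2] sku=AX → 6 match(es) in t2 → 6 row(s).
- t1[3] sku=JV → no match; kept with NULLs on the t2 side.
- t1[4] sku=QE → no match; kept with NULLs on the t2 side.
- t1[5] sku=OC → no match; kept with NULLs on the t2 side.
- t1[6] sku=AX → 6 match(es) in t2 → 6 row(s).
Total: 12 matched + 5 padded = 17 rows.

17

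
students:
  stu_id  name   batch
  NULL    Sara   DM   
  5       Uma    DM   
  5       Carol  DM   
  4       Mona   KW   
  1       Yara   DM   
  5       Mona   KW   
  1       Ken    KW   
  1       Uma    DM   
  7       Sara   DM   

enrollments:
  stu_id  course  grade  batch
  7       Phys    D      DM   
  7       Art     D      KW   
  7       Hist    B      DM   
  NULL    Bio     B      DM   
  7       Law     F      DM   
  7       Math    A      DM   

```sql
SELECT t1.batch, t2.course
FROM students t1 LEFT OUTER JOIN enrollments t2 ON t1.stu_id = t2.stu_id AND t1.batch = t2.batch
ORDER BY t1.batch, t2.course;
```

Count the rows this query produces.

12

LEFT JOIN keeps every row from `students`; unmatched rows get NULL for `enrollments`'s columns.
Matching on t1.stu_id = t2.stu_id AND t1.batch = t2.batch. A NULL in a compared column never satisfies the condition.
- t1 row (stu_id=NULL, batch=DM): no match → kept, t2 columns NULL.
- t1 row (stu_id=5, batch=DM): no match → kept, t2 columns NULL.
- t1 row (stu_id=5, batch=DM): no match → kept, t2 columns NULL.
- t1 row (stu_id=4, batch=KW): no match → kept, t2 columns NULL.
- t1 row (stu_id=1, batch=DM): no match → kept, t2 columns NULL.
- t1 row (stu_id=5, batch=KW): no match → kept, t2 columns NULL.
- t1 row (stu_id=1, batch=KW): no match → kept, t2 columns NULL.
- t1 row (stu_id=1, batch=DM): no match → kept, t2 columns NULL.
- t1 row (stu_id=7, batch=DM): matches 4 t2 row(s) → 4 output row(s).
Total: 4 matched + 8 padded = 12 rows.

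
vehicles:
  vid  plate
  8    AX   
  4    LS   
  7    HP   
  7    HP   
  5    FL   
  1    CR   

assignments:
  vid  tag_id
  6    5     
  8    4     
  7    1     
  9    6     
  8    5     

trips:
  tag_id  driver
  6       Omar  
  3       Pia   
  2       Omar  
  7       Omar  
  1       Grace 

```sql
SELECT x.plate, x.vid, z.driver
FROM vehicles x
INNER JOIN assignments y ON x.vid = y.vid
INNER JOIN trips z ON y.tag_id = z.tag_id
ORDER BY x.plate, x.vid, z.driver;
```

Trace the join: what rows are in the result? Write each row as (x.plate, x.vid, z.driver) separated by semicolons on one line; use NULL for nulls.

Evaluate left to right. First `vehicles x INNER JOIN assignments y` on vid: 4 row(s).
Then INNER JOIN `trips z` on tag_id: keep only rows whose y.tag_id appears in z.

(HP, 7, Grace); (HP, 7, Grace)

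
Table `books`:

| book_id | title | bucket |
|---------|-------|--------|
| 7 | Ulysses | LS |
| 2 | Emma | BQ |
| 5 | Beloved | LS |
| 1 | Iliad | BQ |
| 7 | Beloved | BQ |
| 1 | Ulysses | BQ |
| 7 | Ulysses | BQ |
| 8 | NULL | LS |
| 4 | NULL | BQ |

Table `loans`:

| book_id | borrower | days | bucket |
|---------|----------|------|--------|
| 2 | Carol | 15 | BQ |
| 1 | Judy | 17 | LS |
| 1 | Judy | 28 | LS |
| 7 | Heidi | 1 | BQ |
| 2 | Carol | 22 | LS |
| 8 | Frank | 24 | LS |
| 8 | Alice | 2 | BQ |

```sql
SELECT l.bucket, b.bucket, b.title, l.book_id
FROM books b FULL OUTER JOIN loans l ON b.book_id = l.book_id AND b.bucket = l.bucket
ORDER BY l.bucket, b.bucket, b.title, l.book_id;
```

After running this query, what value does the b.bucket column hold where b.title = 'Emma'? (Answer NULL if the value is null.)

BQ

FULL OUTER JOIN keeps every row from both sides; unmatched rows get NULL for the other side's columns.
Matching on b.book_id = l.book_id AND b.bucket = l.bucket.
Matched pairs: 4; unmatched b rows kept: 5; unmatched l rows kept: 4.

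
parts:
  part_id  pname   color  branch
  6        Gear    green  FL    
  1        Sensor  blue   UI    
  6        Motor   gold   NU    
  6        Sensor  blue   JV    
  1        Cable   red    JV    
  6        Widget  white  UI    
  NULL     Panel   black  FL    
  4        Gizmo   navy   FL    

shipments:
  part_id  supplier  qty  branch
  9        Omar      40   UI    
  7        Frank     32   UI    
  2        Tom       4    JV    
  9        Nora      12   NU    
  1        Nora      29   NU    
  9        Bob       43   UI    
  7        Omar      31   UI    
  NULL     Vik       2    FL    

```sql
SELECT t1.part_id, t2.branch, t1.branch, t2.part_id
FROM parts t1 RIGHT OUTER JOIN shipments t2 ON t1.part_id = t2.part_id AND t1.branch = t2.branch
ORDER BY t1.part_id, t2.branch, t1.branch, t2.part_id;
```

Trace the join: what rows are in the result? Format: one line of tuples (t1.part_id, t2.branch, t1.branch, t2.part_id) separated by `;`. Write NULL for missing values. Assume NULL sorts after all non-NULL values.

(NULL, FL, NULL, NULL); (NULL, JV, NULL, 2); (NULL, NU, NULL, 1); (NULL, NU, NULL, 9); (NULL, UI, NULL, 7); (NULL, UI, NULL, 7); (NULL, UI, NULL, 9); (NULL, UI, NULL, 9)

RIGHT JOIN keeps every row from `shipments`; unmatched rows get NULL for `parts`'s columns.
Matching on t1.part_id = t2.part_id AND t1.branch = t2.branch. A NULL in a compared column never satisfies the condition.
- t1 row (part_id=6, branch=FL): no match.
- t1 row (part_id=1, branch=UI): no match.
- t1 row (part_id=6, branch=NU): no match.
- t1 row (part_id=6, branch=JV): no match.
- t1 row (part_id=1, branch=JV): no match.
- t1 row (part_id=6, branch=UI): no match.
- t1 row (part_id=NULL, branch=FL): no match.
- t1 row (part_id=4, branch=FL): no match.
- 8 t2 row(s) had no t1 match → kept, t1 columns NULL.
After projecting and ordering:
t1.part_id | t2.branch | t1.branch | t2.part_id
NULL | FL | NULL | NULL
NULL | JV | NULL | 2
NULL | NU | NULL | 1
NULL | NU | NULL | 9
NULL | UI | NULL | 7
NULL | UI | NULL | 7
NULL | UI | NULL | 9
NULL | UI | NULL | 9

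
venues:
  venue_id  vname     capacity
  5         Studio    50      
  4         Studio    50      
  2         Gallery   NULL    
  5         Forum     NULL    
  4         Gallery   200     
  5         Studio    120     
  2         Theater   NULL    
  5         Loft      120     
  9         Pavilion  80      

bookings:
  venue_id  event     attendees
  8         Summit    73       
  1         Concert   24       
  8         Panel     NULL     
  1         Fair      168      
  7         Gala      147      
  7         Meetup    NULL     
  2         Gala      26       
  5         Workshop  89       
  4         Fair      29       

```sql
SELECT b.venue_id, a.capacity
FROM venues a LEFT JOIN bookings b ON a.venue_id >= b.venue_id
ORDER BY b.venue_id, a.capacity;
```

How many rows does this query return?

43

LEFT JOIN keeps every row from `venues`; unmatched rows get NULL for `bookings`'s columns.
Matching on a.venue_id >= b.venue_id.
- a row (venue_id=5): matches 5 b row(s) → 5 output row(s).
- a row (venue_id=4): matches 4 b row(s) → 4 output row(s).
- a row (venue_id=2): matches 3 b row(s) → 3 output row(s).
- a row (venue_id=5): matches 5 b row(s) → 5 output row(s).
- a row (venue_id=4): matches 4 b row(s) → 4 output row(s).
- a row (venue_id=5): matches 5 b row(s) → 5 output row(s).
- a row (venue_id=2): matches 3 b row(s) → 3 output row(s).
- a row (venue_id=5): matches 5 b row(s) → 5 output row(s).
- a row (venue_id=9): matches 9 b row(s) → 9 output row(s).
Total: 43 rows.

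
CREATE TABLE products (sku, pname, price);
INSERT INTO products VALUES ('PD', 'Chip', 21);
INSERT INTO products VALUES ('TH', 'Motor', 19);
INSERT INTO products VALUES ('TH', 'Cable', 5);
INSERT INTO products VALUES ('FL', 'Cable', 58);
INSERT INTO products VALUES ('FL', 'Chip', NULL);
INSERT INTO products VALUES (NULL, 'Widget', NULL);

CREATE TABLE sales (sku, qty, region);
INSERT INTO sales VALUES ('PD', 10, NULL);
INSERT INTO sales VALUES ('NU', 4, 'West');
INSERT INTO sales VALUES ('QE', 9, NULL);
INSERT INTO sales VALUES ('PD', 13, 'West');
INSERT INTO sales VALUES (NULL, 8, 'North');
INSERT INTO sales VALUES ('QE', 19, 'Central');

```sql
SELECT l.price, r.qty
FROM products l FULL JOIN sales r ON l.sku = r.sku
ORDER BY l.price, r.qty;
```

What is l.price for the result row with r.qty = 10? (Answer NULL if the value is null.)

FULL OUTER JOIN keeps every row from both sides; unmatched rows get NULL for the other side's columns.
Matching on l.sku = r.sku. A NULL in a compared column never satisfies the condition.
Matched pairs: 2; unmatched l rows kept: 5; unmatched r rows kept: 4.

21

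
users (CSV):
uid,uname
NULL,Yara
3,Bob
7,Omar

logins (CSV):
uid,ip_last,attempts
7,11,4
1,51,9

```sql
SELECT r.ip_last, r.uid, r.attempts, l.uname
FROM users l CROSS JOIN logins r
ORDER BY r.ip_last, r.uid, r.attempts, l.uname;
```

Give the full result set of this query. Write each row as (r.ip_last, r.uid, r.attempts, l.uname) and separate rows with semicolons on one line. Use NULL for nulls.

CROSS JOIN pairs every row of `users` with every row of `logins`: 3 × 2 = 6 rows.
After projecting and ordering:
r.ip_last | r.uid | r.attempts | l.uname
11 | 7 | 4 | Bob
11 | 7 | 4 | Omar
11 | 7 | 4 | Yara
51 | 1 | 9 | Bob
51 | 1 | 9 | Omar
51 | 1 | 9 | Yara

(11, 7, 4, Bob); (11, 7, 4, Omar); (11, 7, 4, Yara); (51, 1, 9, Bob); (51, 1, 9, Omar); (51, 1, 9, Yara)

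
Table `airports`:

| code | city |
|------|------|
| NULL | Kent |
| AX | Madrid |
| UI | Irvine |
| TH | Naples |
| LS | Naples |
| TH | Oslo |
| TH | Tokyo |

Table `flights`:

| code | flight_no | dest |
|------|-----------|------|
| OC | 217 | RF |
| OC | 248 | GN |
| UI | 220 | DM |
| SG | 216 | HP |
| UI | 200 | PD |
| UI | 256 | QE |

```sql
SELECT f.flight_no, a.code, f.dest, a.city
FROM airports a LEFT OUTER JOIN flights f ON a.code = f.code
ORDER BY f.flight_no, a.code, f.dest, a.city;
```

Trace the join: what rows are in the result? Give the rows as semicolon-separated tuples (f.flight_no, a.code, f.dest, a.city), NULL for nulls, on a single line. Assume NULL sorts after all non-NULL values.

LEFT JOIN keeps every row from `airports`; unmatched rows get NULL for `flights`'s columns.
Matching on a.code = f.code. A NULL in a compared column never satisfies the condition.
Matched pairs: 3; unmatched a rows kept: 6.

(200, UI, PD, Irvine); (220, UI, DM, Irvine); (256, UI, QE, Irvine); (NULL, AX, NULL, Madrid); (NULL, LS, NULL, Naples); (NULL, TH, NULL, Naples); (NULL, TH, NULL, Oslo); (NULL, TH, NULL, Tokyo); (NULL, NULL, NULL, Kent)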